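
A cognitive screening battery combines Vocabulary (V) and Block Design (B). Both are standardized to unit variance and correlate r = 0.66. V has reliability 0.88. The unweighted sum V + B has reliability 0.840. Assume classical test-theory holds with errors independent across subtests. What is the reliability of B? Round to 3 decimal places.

0.589

Var(V+B) = 2 + 2·0.66 = 3.320.
True-score variance = ρ_V + ρ_B + 2·0.66, so 0.840 = (0.88 + ρ_B + 1.32) / 3.320.
ρ_B = 0.840·3.320 − 0.88 − 1.32 = 0.589.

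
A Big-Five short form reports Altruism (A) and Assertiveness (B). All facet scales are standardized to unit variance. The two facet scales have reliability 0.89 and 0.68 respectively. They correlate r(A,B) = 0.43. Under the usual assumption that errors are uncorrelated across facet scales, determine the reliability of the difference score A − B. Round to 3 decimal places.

Var(A−B) = 1 + 1 − 2·0.43 = 2 − 0.86 = 1.14.
Because errors are independent across components, Cov(Tᵢ,Tⱼ) = Cov(Xᵢ,Xⱼ); the off-diagonal part of the true-score variance is the same as above.
True-score variance = [0.89 + 0.68] − 0.86 = 1.57 − 0.86 = 0.71.
Reliability = 0.71 / 1.14 = 0.623.

0.623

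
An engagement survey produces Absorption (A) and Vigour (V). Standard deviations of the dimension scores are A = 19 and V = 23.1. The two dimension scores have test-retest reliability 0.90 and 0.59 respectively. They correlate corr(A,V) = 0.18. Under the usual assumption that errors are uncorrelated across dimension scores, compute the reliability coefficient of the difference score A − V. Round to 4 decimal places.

0.6540

Var(A−V) = 19² + 23.1² − 2·19·23.1·0.18 = 894.61 − 158.004 = 736.606.
With uncorrelated errors the cross-covariances are all true-score covariance, so they carry over unchanged; only the diagonal terms shrink to ρᵢσᵢ².
True-score variance = [19²·0.90 + 23.1²·0.59] − 158.004 = 639.73 − 158.004 = 481.726.
Reliability = 481.726 / 736.606 = 0.6540.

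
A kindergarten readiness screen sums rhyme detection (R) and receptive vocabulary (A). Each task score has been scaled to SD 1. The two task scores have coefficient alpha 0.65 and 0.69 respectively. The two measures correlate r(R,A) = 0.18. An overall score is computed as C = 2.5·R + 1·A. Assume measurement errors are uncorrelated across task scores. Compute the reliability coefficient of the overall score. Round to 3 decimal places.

0.694

Var(C) = 2.5² + 1 + 2·[2.5·0.18] = 7.25 + 0.9 = 8.15.
Because errors are independent across components, Cov(Tᵢ,Tⱼ) = Cov(Xᵢ,Xⱼ); the off-diagonal part of the true-score variance is the same as above.
True-score variance = [2.5²·0.65 + 0.69] + 0.9 = 4.7525 + 0.9 = 5.6525.
Reliability = 5.6525 / 8.15 = 0.694.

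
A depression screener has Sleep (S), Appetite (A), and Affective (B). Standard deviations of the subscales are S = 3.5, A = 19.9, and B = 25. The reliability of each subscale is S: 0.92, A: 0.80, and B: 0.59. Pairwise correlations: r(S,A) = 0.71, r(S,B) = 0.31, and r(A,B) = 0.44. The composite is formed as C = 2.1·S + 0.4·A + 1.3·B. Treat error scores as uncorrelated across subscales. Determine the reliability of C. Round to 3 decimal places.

0.724

Var(C) = 2.1²·3.5² + 0.4²·19.9² + 1.3²·25² + 2·[0.84·3.5·19.9·0.71 + 2.73·3.5·25·0.31 + 0.52·19.9·25·0.44] = 1173.63 + 458.837 = 1632.47.
Under uncorrelated errors the observed covariances equal the true-score covariances, so only the own-variance terms attenuate.
True-score variance = [2.1²·3.5²·0.92 + 0.4²·19.9²·0.80 + 1.3²·25²·0.59] + 458.837 = 723.577 + 458.837 = 1182.41.
Reliability = 1182.41 / 1632.47 = 0.724.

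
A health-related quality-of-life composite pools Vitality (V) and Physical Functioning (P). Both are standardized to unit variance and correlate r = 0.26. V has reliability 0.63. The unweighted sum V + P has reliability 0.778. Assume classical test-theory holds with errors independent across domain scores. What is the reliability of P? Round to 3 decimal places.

0.811

Var(V+P) = 2 + 2·0.26 = 2.520.
True-score variance = ρ_V + ρ_P + 2·0.26, so 0.778 = (0.63 + ρ_P + 0.52) / 2.520.
ρ_P = 0.778·2.520 − 0.63 − 0.52 = 0.811.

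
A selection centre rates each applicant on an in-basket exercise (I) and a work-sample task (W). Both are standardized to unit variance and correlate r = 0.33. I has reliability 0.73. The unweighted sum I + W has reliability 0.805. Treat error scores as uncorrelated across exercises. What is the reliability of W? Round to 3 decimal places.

0.751

Var(I+W) = 2 + 2·0.33 = 2.660.
True-score variance = ρ_I + ρ_W + 2·0.33, so 0.805 = (0.73 + ρ_W + 0.66) / 2.660.
ρ_W = 0.805·2.660 − 0.73 − 0.66 = 0.751.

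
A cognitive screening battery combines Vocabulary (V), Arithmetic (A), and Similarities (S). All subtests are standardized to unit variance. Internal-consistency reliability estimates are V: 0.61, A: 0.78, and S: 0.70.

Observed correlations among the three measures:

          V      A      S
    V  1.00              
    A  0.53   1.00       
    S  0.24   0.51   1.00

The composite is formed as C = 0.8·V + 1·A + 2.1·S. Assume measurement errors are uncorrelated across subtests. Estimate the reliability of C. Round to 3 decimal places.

Var(C) = 0.8² + 1 + 2.1² + 2·[0.8·0.53 + 1.68·0.24 + 2.1·0.51] = 6.05 + 3.7964 = 9.8464.
Because errors are independent across components, Cov(Tᵢ,Tⱼ) = Cov(Xᵢ,Xⱼ); the off-diagonal part of the true-score variance is the same as above.
True-score variance = [0.8²·0.61 + 0.78 + 2.1²·0.70] + 3.7964 = 4.2574 + 3.7964 = 8.0538.
Reliability = 8.0538 / 9.8464 = 0.818.

0.818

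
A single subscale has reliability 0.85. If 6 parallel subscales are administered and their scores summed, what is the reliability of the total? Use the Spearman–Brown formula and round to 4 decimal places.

ρ_k = kρ / (1 + (k−1)ρ) = 6·0.85 / (1 + 5·0.85) = 5.100 / 5.250 = 0.9714.

0.9714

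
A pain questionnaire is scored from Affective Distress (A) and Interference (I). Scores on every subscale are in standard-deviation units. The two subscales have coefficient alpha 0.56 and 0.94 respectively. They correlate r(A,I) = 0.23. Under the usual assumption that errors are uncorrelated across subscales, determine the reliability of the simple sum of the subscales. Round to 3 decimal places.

0.797

Var(A+I) = 2 + 2·[0.23] = 2 + 0.46 = 2.46.
With uncorrelated errors the cross-covariances are all true-score covariance, so they carry over unchanged; only the diagonal terms shrink to ρᵢσᵢ².
True-score variance = [0.56 + 0.94] + 0.46 = 1.5 + 0.46 = 1.96.
Reliability = 1.96 / 2.46 = 0.797.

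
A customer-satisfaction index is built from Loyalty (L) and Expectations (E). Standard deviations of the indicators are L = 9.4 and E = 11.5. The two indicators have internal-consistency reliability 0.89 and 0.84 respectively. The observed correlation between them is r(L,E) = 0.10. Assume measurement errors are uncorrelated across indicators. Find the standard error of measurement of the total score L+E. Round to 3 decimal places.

5.557

Var(total) = 220.61 + 21.62 = 242.23.
True-score variance = 189.73 + 21.62 = 211.35, so reliability = 0.8725.
Error variance = 242.23 − 211.35 = 30.8796; SEM = √30.8796 = 5.557.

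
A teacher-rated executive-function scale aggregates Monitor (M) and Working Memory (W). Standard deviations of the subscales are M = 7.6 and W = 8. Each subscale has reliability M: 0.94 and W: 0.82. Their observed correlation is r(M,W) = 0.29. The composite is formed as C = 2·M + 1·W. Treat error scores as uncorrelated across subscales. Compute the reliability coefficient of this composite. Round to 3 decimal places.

Var(C) = 2²·7.6² + 8² + 2·[2·7.6·8·0.29] = 295.04 + 70.528 = 365.568.
Under uncorrelated errors the observed covariances equal the true-score covariances, so only the own-variance terms attenuate.
True-score variance = [2²·7.6²·0.94 + 8²·0.82] + 70.528 = 269.658 + 70.528 = 340.186.
Reliability = 340.186 / 365.568 = 0.931.

0.931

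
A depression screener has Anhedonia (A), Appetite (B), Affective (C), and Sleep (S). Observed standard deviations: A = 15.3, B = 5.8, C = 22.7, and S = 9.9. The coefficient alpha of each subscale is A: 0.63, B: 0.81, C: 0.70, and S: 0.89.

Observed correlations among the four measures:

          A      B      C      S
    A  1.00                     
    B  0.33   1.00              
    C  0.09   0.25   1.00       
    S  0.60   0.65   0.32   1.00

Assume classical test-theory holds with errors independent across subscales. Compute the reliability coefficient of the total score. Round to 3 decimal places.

0.824

Var(A+B+C+S) = 15.3² + 5.8² + 22.7² + 9.9² + 2·[15.3·5.8·0.33 + 15.3·22.7·0.09 + 15.3·9.9·0.60 + 5.8·22.7·0.25 + 5.8·9.9·0.65 + 22.7·9.9·0.32] = 881.03 + 587.151 = 1468.18.
Because errors are independent across components, Cov(Tᵢ,Tⱼ) = Cov(Xᵢ,Xⱼ); the off-diagonal part of the true-score variance is the same as above.
True-score variance = [15.3²·0.63 + 5.8²·0.81 + 22.7²·0.70 + 9.9²·0.89] + 587.151 = 622.657 + 587.151 = 1209.81.
Reliability = 1209.81 / 1468.18 = 0.824.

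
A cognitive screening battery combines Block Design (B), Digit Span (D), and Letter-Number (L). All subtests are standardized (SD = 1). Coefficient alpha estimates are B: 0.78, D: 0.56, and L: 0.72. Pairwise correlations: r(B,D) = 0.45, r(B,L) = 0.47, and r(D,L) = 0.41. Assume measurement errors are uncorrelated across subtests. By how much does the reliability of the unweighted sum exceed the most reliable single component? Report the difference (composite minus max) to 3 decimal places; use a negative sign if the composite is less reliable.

0.054

Var(sum) = 3 + 2.66 = 5.66; true-score variance = 2.06 + 2.66 = 4.72; composite reliability = 0.8339.
Max component reliability = 0.7800.
Difference = 0.8339 − 0.7800 = 0.054.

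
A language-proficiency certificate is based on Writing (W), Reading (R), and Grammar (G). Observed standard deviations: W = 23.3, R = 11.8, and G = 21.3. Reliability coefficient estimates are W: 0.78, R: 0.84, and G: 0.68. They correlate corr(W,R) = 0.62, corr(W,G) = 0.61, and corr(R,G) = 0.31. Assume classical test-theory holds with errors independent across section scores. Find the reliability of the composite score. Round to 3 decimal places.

0.872

Var(W+R+G) = 23.3² + 11.8² + 21.3² + 2·[23.3·11.8·0.62 + 23.3·21.3·0.61 + 11.8·21.3·0.31] = 1135.82 + 1102.23 = 2238.05.
Under uncorrelated errors the observed covariances equal the true-score covariances, so only the own-variance terms attenuate.
True-score variance = [23.3²·0.78 + 11.8²·0.84 + 21.3²·0.68] + 1102.23 = 848.925 + 1102.23 = 1951.16.
Reliability = 1951.16 / 2238.05 = 0.872.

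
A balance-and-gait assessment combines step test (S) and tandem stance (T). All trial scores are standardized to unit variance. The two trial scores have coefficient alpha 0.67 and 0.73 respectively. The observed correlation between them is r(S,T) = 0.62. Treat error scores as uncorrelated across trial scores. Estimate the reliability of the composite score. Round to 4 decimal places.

0.8148

Var(S+T) = 2 + 2·[0.62] = 2 + 1.24 = 3.24.
With uncorrelated errors the cross-covariances are all true-score covariance, so they carry over unchanged; only the diagonal terms shrink to ρᵢσᵢ².
True-score variance = [0.67 + 0.73] + 1.24 = 1.4 + 1.24 = 2.64.
Reliability = 2.64 / 3.24 = 0.8148.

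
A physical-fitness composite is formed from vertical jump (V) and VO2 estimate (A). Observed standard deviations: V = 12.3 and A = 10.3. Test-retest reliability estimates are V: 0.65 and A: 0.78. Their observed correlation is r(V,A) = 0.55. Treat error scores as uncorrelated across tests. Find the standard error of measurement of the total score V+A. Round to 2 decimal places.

8.73

Var(total) = 257.38 + 139.359 = 396.739.
True-score variance = 181.089 + 139.359 = 320.448, so reliability = 0.8077.
Error variance = 396.739 − 320.448 = 76.2913; SEM = √76.2913 = 8.73.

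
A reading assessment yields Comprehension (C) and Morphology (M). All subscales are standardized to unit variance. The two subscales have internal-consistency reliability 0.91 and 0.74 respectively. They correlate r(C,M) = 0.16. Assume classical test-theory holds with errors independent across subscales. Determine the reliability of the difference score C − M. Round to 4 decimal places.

0.7917

Var(C−M) = 1 + 1 − 2·0.16 = 2 − 0.32 = 1.68.
Because errors are independent across components, Cov(Tᵢ,Tⱼ) = Cov(Xᵢ,Xⱼ); the off-diagonal part of the true-score variance is the same as above.
True-score variance = [0.91 + 0.74] − 0.32 = 1.65 − 0.32 = 1.33.
Reliability = 1.33 / 1.68 = 0.7917.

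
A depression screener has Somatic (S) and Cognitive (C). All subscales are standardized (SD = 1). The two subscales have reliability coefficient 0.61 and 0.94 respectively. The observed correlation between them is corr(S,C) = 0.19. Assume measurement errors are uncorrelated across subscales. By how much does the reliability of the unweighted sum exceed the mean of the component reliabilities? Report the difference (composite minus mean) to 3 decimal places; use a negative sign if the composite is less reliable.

0.036

Var(sum) = 2 + 0.38 = 2.38; true-score variance = 1.55 + 0.38 = 1.93; composite reliability = 0.8109.
Mean component reliability = 0.7750.
Difference = 0.8109 − 0.7750 = 0.036.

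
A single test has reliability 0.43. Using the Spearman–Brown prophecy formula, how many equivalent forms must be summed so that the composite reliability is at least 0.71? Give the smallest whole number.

k ≥ ρ*(1−ρ₁)/(ρ₁(1−ρ*)) = 0.71·0.57 / (0.43·0.29) = 3.245.
Smallest integer k = 4.

4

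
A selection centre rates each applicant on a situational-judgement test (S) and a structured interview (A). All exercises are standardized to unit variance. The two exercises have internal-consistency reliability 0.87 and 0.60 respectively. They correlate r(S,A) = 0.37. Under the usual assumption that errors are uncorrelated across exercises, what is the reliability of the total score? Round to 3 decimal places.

Var(S+A) = 2 + 2·[0.37] = 2 + 0.74 = 2.74.
Under uncorrelated errors the observed covariances equal the true-score covariances, so only the own-variance terms attenuate.
True-score variance = [0.87 + 0.60] + 0.74 = 1.47 + 0.74 = 2.21.
Reliability = 2.21 / 2.74 = 0.807.

0.807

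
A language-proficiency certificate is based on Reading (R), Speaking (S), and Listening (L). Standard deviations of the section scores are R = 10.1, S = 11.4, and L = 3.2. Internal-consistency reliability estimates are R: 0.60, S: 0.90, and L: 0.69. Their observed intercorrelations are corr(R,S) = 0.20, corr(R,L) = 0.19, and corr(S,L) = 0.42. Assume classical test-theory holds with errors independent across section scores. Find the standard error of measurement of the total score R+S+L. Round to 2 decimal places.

Var(total) = 242.21 + 88.9808 = 331.191.
True-score variance = 185.236 + 88.9808 = 274.216, so reliability = 0.8280.
Error variance = 331.191 − 274.216 = 56.9744; SEM = √56.9744 = 7.55.

7.55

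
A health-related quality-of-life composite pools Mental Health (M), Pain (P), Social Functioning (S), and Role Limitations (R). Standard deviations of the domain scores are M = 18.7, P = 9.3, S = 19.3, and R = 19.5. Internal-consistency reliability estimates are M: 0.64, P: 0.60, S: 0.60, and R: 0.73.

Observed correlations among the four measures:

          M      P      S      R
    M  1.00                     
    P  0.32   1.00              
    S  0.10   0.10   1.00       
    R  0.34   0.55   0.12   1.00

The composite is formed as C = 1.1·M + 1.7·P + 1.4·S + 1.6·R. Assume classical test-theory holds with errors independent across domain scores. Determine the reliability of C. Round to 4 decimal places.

Var(C) = 1.1²·18.7² + 1.7²·9.3² + 1.4²·19.3² + 1.6²·19.5² + 2·[1.87·18.7·9.3·0.32 + 1.54·18.7·19.3·0.10 + 1.76·18.7·19.5·0.34 + 2.38·9.3·19.3·0.10 + 2.72·9.3·19.5·0.55 + 2.24·19.3·19.5·0.12] = 2376.6 + 1586.07 = 3962.67.
With uncorrelated errors the cross-covariances are all true-score covariance, so they carry over unchanged; only the diagonal terms shrink to ρᵢσᵢ².
True-score variance = [1.1²·18.7²·0.64 + 1.7²·9.3²·0.60 + 1.4²·19.3²·0.60 + 1.6²·19.5²·0.73] + 1586.07 = 1569.43 + 1586.07 = 3155.5.
Reliability = 3155.5 / 3962.67 = 0.7963.

0.7963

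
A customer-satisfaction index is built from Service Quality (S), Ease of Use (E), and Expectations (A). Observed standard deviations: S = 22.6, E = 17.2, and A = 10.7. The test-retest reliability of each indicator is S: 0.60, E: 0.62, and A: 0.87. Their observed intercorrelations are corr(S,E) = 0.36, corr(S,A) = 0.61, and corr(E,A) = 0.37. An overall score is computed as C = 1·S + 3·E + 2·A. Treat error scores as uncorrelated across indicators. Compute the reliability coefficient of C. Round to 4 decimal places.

0.7830

Var(C) = 22.6² + 3²·17.2² + 2²·10.7² + 2·[3·22.6·17.2·0.36 + 2·22.6·10.7·0.61 + 6·17.2·10.7·0.37] = 3631.28 + 2246.81 = 5878.09.
Because errors are independent across components, Cov(Tᵢ,Tⱼ) = Cov(Xᵢ,Xⱼ); the off-diagonal part of the true-score variance is the same as above.
True-score variance = [22.6²·0.60 + 3²·17.2²·0.62 + 2²·10.7²·0.87] + 2246.81 = 2355.67 + 2246.81 = 4602.48.
Reliability = 4602.48 / 5878.09 = 0.7830.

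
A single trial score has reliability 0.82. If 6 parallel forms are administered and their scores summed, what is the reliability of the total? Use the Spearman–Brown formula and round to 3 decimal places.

0.965

ρ_k = kρ / (1 + (k−1)ρ) = 6·0.82 / (1 + 5·0.82) = 4.920 / 5.100 = 0.965.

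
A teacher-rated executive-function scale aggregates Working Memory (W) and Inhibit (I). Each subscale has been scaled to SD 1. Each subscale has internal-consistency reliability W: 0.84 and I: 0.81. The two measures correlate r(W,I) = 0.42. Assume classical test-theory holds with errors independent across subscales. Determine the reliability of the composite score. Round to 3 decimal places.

0.877

Var(W+I) = 2 + 2·[0.42] = 2 + 0.84 = 2.84.
With uncorrelated errors the cross-covariances are all true-score covariance, so they carry over unchanged; only the diagonal terms shrink to ρᵢσᵢ².
True-score variance = [0.84 + 0.81] + 0.84 = 1.65 + 0.84 = 2.49.
Reliability = 2.49 / 2.84 = 0.877.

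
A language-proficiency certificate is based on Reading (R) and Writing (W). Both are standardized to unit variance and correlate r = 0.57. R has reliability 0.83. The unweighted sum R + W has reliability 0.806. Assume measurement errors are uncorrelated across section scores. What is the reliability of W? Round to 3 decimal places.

0.561

Var(R+W) = 2 + 2·0.57 = 3.140.
True-score variance = ρ_R + ρ_W + 2·0.57, so 0.806 = (0.83 + ρ_W + 1.14) / 3.140.
ρ_W = 0.806·3.140 − 0.83 − 1.14 = 0.561.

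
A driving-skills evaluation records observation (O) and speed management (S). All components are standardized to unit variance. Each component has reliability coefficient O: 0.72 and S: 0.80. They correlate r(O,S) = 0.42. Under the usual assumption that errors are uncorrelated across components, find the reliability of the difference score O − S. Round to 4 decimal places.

0.5862

Var(O−S) = 1 + 1 − 2·0.42 = 2 − 0.84 = 1.16.
Because errors are independent across components, Cov(Tᵢ,Tⱼ) = Cov(Xᵢ,Xⱼ); the off-diagonal part of the true-score variance is the same as above.
True-score variance = [0.72 + 0.80] − 0.84 = 1.52 − 0.84 = 0.68.
Reliability = 0.68 / 1.16 = 0.5862.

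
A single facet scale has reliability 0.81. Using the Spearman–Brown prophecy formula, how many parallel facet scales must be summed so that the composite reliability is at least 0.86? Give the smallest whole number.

2

k ≥ ρ*(1−ρ₁)/(ρ₁(1−ρ*)) = 0.86·0.19 / (0.81·0.14) = 1.441.
Smallest integer k = 2.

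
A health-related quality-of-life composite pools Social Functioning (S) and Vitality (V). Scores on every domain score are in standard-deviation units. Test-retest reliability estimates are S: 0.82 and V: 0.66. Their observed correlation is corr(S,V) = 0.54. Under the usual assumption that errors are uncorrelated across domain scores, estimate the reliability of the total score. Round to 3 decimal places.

Var(S+V) = 2 + 2·[0.54] = 2 + 1.08 = 3.08.
Under uncorrelated errors the observed covariances equal the true-score covariances, so only the own-variance terms attenuate.
True-score variance = [0.82 + 0.66] + 1.08 = 1.48 + 1.08 = 2.56.
Reliability = 2.56 / 3.08 = 0.831.

0.831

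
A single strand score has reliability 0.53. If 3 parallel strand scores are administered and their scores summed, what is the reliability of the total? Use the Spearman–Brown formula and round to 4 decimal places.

0.7718

ρ_k = kρ / (1 + (k−1)ρ) = 3·0.53 / (1 + 2·0.53) = 1.590 / 2.060 = 0.7718.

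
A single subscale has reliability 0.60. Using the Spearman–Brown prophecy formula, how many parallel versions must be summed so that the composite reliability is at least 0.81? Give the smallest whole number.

3

k ≥ ρ*(1−ρ₁)/(ρ₁(1−ρ*)) = 0.81·0.40 / (0.60·0.19) = 2.842.
Smallest integer k = 3.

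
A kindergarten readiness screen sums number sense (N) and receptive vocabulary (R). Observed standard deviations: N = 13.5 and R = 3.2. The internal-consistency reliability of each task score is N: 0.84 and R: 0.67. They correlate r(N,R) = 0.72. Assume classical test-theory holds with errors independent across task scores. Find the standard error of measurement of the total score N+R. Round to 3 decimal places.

Var(total) = 192.49 + 62.208 = 254.698.
True-score variance = 159.951 + 62.208 = 222.159, so reliability = 0.8722.
Error variance = 254.698 − 222.159 = 32.5392; SEM = √32.5392 = 5.704.

5.704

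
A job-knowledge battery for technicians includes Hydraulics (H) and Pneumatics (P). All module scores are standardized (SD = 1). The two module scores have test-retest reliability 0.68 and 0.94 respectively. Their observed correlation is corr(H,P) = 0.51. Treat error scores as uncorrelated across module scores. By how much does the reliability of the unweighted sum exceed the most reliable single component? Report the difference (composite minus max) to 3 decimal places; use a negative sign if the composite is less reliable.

-0.066

Var(sum) = 2 + 1.02 = 3.02; true-score variance = 1.62 + 1.02 = 2.64; composite reliability = 0.8742.
Max component reliability = 0.9400.
Difference = 0.8742 − 0.9400 = -0.066.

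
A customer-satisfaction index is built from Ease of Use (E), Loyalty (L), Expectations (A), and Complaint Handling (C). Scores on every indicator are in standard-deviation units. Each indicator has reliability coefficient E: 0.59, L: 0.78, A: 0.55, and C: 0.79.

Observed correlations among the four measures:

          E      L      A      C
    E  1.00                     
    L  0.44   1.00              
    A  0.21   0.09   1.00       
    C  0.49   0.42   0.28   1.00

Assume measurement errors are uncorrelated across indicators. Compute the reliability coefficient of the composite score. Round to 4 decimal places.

Var(E+L+A+C) = 4 + 2·[0.44 + 0.21 + 0.49 + 0.09 + 0.42 + 0.28] = 4 + 3.86 = 7.86.
Because errors are independent across components, Cov(Tᵢ,Tⱼ) = Cov(Xᵢ,Xⱼ); the off-diagonal part of the true-score variance is the same as above.
True-score variance = [0.59 + 0.78 + 0.55 + 0.79] + 3.86 = 2.71 + 3.86 = 6.57.
Reliability = 6.57 / 7.86 = 0.8359.

0.8359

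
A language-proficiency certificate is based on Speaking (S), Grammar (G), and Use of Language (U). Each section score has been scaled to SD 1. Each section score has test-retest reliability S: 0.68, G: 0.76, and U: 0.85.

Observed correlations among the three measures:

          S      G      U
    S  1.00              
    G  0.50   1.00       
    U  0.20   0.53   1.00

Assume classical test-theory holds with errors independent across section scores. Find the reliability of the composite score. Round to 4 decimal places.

Var(S+G+U) = 3 + 2·[0.50 + 0.20 + 0.53] = 3 + 2.46 = 5.46.
With uncorrelated errors the cross-covariances are all true-score covariance, so they carry over unchanged; only the diagonal terms shrink to ρᵢσᵢ².
True-score variance = [0.68 + 0.76 + 0.85] + 2.46 = 2.29 + 2.46 = 4.75.
Reliability = 4.75 / 5.46 = 0.8700.

0.8700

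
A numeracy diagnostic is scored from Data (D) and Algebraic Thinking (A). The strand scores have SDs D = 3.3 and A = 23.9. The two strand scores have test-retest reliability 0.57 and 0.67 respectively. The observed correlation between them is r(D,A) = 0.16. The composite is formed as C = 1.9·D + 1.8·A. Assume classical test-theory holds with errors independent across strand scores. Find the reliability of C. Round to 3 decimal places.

0.682

Var(C) = 1.9²·3.3² + 1.8²·23.9² + 2·[3.42·3.3·23.9·0.16] = 1890.03 + 86.3153 = 1976.35.
With uncorrelated errors the cross-covariances are all true-score covariance, so they carry over unchanged; only the diagonal terms shrink to ρᵢσᵢ².
True-score variance = [1.9²·3.3²·0.57 + 1.8²·23.9²·0.67] + 86.3153 = 1262.39 + 86.3153 = 1348.71.
Reliability = 1348.71 / 1976.35 = 0.682.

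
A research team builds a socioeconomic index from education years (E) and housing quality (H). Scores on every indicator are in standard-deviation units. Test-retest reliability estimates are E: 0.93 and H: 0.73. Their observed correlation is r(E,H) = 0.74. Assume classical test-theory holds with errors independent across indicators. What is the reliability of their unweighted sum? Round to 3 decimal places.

Var(E+H) = 2 + 2·[0.74] = 2 + 1.48 = 3.48.
With uncorrelated errors the cross-covariances are all true-score covariance, so they carry over unchanged; only the diagonal terms shrink to ρᵢσᵢ².
True-score variance = [0.93 + 0.73] + 1.48 = 1.66 + 1.48 = 3.14.
Reliability = 3.14 / 3.48 = 0.902.

0.902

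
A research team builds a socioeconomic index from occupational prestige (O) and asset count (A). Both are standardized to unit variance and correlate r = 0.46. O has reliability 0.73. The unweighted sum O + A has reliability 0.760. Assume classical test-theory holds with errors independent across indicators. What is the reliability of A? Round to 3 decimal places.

0.569

Var(O+A) = 2 + 2·0.46 = 2.920.
True-score variance = ρ_O + ρ_A + 2·0.46, so 0.760 = (0.73 + ρ_A + 0.92) / 2.920.
ρ_A = 0.760·2.920 − 0.73 − 0.92 = 0.569.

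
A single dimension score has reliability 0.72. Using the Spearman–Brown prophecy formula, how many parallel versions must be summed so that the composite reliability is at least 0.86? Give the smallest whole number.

3

k ≥ ρ*(1−ρ₁)/(ρ₁(1−ρ*)) = 0.86·0.28 / (0.72·0.14) = 2.389.
Smallest integer k = 3.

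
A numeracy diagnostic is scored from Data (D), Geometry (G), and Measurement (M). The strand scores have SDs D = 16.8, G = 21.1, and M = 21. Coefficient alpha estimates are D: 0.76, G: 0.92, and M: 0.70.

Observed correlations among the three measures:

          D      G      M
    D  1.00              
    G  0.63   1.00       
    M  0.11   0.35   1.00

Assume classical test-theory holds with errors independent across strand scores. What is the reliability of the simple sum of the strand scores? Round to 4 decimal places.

Var(D+G+M) = 16.8² + 21.1² + 21² + 2·[16.8·21.1·0.63 + 16.8·21·0.11 + 21.1·21·0.35] = 1168.45 + 834.431 = 2002.88.
With uncorrelated errors the cross-covariances are all true-score covariance, so they carry over unchanged; only the diagonal terms shrink to ρᵢσᵢ².
True-score variance = [16.8²·0.76 + 21.1²·0.92 + 21²·0.70] + 834.431 = 932.796 + 834.431 = 1767.23.
Reliability = 1767.23 / 2002.88 = 0.8823.

0.8823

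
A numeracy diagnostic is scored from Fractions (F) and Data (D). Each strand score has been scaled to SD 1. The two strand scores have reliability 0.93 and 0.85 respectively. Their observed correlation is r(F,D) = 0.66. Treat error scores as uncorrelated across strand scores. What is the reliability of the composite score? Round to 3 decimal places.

0.934

Var(F+D) = 2 + 2·[0.66] = 2 + 1.32 = 3.32.
Because errors are independent across components, Cov(Tᵢ,Tⱼ) = Cov(Xᵢ,Xⱼ); the off-diagonal part of the true-score variance is the same as above.
True-score variance = [0.93 + 0.85] + 1.32 = 1.78 + 1.32 = 3.1.
Reliability = 3.1 / 3.32 = 0.934.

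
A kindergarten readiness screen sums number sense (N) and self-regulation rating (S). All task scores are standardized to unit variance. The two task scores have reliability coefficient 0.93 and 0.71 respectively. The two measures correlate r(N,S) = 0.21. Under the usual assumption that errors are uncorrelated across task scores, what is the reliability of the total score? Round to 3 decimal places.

Var(N+S) = 2 + 2·[0.21] = 2 + 0.42 = 2.42.
Because errors are independent across components, Cov(Tᵢ,Tⱼ) = Cov(Xᵢ,Xⱼ); the off-diagonal part of the true-score variance is the same as above.
True-score variance = [0.93 + 0.71] + 0.42 = 1.64 + 0.42 = 2.06.
Reliability = 2.06 / 2.42 = 0.851.

0.851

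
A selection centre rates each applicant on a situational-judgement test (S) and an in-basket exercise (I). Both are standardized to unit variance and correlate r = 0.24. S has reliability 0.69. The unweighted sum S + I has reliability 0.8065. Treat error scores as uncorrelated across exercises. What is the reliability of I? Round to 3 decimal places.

Var(S+I) = 2 + 2·0.24 = 2.480.
True-score variance = ρ_S + ρ_I + 2·0.24, so 0.8065 = (0.69 + ρ_I + 0.48) / 2.480.
ρ_I = 0.8065·2.480 − 0.69 − 0.48 = 0.830.

0.830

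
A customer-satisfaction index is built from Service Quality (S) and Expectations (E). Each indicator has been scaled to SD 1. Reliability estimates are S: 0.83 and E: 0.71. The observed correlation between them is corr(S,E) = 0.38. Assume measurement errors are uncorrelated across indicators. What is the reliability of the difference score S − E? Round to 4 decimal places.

0.6290

Var(S−E) = 1 + 1 − 2·0.38 = 2 − 0.76 = 1.24.
With uncorrelated errors the cross-covariances are all true-score covariance, so they carry over unchanged; only the diagonal terms shrink to ρᵢσᵢ².
True-score variance = [0.83 + 0.71] − 0.76 = 1.54 − 0.76 = 0.78.
Reliability = 0.78 / 1.24 = 0.6290.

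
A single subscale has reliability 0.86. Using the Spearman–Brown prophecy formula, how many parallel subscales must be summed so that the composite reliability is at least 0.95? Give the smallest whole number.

4

k ≥ ρ*(1−ρ₁)/(ρ₁(1−ρ*)) = 0.95·0.14 / (0.86·0.05) = 3.093.
Smallest integer k = 4.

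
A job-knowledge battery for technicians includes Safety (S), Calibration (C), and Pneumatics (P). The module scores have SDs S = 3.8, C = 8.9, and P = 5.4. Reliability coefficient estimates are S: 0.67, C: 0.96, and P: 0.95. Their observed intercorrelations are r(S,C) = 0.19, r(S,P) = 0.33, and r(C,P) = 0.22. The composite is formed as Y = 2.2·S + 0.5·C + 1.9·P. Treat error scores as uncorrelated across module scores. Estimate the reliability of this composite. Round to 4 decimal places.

0.8981

Var(Y) = 2.2²·3.8² + 0.5²·8.9² + 1.9²·5.4² + 2·[1.1·3.8·8.9·0.19 + 4.18·3.8·5.4·0.33 + 0.95·8.9·5.4·0.22] = 194.96 + 90.8364 = 285.796.
Because errors are independent across components, Cov(Tᵢ,Tⱼ) = Cov(Xᵢ,Xⱼ); the off-diagonal part of the true-score variance is the same as above.
True-score variance = [2.2²·3.8²·0.67 + 0.5²·8.9²·0.96 + 1.9²·5.4²·0.95] + 90.8364 = 165.841 + 90.8364 = 256.677.
Reliability = 256.677 / 285.796 = 0.8981.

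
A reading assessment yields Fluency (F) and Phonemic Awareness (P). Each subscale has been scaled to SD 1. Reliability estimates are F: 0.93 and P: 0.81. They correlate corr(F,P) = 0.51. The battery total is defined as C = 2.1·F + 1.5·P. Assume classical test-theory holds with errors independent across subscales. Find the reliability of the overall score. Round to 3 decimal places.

0.925

Var(C) = 2.1² + 1.5² + 2·[3.15·0.51] = 6.66 + 3.213 = 9.873.
Under uncorrelated errors the observed covariances equal the true-score covariances, so only the own-variance terms attenuate.
True-score variance = [2.1²·0.93 + 1.5²·0.81] + 3.213 = 5.9238 + 3.213 = 9.1368.
Reliability = 9.1368 / 9.873 = 0.925.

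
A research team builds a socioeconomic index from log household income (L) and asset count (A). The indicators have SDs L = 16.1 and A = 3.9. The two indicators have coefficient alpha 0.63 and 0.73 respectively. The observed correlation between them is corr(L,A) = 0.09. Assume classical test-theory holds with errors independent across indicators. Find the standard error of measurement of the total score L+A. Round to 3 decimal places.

Var(total) = 274.42 + 11.3022 = 285.722.
True-score variance = 174.406 + 11.3022 = 185.708, so reliability = 0.6500.
Error variance = 285.722 − 185.708 = 100.014; SEM = √100.014 = 10.001.

10.001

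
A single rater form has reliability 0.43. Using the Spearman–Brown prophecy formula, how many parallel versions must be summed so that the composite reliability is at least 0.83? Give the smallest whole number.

k ≥ ρ*(1−ρ₁)/(ρ₁(1−ρ*)) = 0.83·0.57 / (0.43·0.17) = 6.472.
Smallest integer k = 7.

7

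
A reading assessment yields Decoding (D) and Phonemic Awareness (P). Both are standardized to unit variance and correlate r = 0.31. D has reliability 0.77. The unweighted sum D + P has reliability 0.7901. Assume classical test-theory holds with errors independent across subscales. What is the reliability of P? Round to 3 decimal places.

0.680

Var(D+P) = 2 + 2·0.31 = 2.620.
True-score variance = ρ_D + ρ_P + 2·0.31, so 0.7901 = (0.77 + ρ_P + 0.62) / 2.620.
ρ_P = 0.7901·2.620 − 0.77 − 0.62 = 0.680.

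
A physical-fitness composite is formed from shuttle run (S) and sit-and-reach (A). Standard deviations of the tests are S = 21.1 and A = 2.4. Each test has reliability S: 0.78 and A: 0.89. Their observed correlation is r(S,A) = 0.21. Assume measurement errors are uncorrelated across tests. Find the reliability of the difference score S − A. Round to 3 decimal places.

0.771

Var(S−A) = 21.1² + 2.4² − 2·21.1·2.4·0.21 = 450.97 − 21.2688 = 429.701.
With uncorrelated errors the cross-covariances are all true-score covariance, so they carry over unchanged; only the diagonal terms shrink to ρᵢσᵢ².
True-score variance = [21.1²·0.78 + 2.4²·0.89] − 21.2688 = 352.39 − 21.2688 = 331.121.
Reliability = 331.121 / 429.701 = 0.771.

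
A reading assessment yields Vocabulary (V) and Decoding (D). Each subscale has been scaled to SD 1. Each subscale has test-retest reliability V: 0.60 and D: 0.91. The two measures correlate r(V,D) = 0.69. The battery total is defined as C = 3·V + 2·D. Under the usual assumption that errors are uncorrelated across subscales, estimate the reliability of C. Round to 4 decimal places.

0.8139

Var(C) = 3² + 2² + 2·[6·0.69] = 13 + 8.28 = 21.28.
Because errors are independent across components, Cov(Tᵢ,Tⱼ) = Cov(Xᵢ,Xⱼ); the off-diagonal part of the true-score variance is the same as above.
True-score variance = [3²·0.60 + 2²·0.91] + 8.28 = 9.04 + 8.28 = 17.32.
Reliability = 17.32 / 21.28 = 0.8139.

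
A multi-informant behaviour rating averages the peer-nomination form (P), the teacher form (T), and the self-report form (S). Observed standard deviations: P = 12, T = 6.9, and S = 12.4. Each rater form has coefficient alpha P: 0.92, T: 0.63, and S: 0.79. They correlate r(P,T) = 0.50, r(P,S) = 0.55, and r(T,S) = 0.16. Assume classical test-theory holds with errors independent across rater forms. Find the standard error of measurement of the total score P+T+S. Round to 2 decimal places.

7.84

Var(total) = 345.37 + 273.859 = 619.229.
True-score variance = 283.945 + 273.859 = 557.804, so reliability = 0.9008.
Error variance = 619.229 − 557.804 = 61.4253; SEM = √61.4253 = 7.84.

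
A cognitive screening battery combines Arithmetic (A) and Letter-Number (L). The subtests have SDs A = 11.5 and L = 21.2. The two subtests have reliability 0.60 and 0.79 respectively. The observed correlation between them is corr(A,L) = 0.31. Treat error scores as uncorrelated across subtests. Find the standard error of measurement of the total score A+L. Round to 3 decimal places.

12.136

Var(total) = 581.69 + 151.156 = 732.846.
True-score variance = 434.408 + 151.156 = 585.564, so reliability = 0.7990.
Error variance = 732.846 − 585.564 = 147.282; SEM = √147.282 = 12.136.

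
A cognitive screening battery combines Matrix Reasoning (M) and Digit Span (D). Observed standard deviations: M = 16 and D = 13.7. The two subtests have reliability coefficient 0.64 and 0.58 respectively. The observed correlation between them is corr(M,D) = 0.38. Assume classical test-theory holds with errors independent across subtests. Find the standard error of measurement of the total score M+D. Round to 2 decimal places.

13.08

Var(total) = 443.69 + 166.592 = 610.282.
True-score variance = 272.7 + 166.592 = 439.292, so reliability = 0.7198.
Error variance = 610.282 − 439.292 = 170.99; SEM = √170.99 = 13.08.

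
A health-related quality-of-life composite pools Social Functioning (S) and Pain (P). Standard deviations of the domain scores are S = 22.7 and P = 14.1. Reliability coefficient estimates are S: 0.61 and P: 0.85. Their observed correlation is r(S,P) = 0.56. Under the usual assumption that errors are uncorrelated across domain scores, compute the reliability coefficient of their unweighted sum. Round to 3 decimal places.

Var(S+P) = 22.7² + 14.1² + 2·[22.7·14.1·0.56] = 714.1 + 358.478 = 1072.58.
Under uncorrelated errors the observed covariances equal the true-score covariances, so only the own-variance terms attenuate.
True-score variance = [22.7²·0.61 + 14.1²·0.85] + 358.478 = 483.315 + 358.478 = 841.794.
Reliability = 841.794 / 1072.58 = 0.785.

0.785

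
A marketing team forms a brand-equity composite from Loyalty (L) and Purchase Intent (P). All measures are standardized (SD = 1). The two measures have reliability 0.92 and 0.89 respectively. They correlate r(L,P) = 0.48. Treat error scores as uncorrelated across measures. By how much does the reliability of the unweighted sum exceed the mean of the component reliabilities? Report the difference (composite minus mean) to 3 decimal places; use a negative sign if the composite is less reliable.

0.031

Var(sum) = 2 + 0.96 = 2.96; true-score variance = 1.81 + 0.96 = 2.77; composite reliability = 0.9358.
Mean component reliability = 0.9050.
Difference = 0.9358 − 0.9050 = 0.031.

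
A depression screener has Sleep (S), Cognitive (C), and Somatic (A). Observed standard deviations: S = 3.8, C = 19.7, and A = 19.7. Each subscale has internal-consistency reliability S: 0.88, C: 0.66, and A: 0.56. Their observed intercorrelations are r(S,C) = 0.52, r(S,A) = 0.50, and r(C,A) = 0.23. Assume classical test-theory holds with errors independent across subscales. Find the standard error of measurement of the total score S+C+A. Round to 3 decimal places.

17.448

Var(total) = 790.62 + 331.236 = 1121.86.
True-score variance = 486.177 + 331.236 = 817.413, so reliability = 0.7286.
Error variance = 1121.86 − 817.413 = 304.443; SEM = √304.443 = 17.448.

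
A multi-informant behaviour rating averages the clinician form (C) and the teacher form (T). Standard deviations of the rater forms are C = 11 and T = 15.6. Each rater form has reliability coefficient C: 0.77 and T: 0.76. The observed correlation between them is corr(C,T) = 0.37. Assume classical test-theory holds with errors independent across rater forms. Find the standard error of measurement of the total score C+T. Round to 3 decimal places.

9.286

Var(total) = 364.36 + 126.984 = 491.344.
True-score variance = 278.124 + 126.984 = 405.108, so reliability = 0.8245.
Error variance = 491.344 − 405.108 = 86.2364; SEM = √86.2364 = 9.286.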